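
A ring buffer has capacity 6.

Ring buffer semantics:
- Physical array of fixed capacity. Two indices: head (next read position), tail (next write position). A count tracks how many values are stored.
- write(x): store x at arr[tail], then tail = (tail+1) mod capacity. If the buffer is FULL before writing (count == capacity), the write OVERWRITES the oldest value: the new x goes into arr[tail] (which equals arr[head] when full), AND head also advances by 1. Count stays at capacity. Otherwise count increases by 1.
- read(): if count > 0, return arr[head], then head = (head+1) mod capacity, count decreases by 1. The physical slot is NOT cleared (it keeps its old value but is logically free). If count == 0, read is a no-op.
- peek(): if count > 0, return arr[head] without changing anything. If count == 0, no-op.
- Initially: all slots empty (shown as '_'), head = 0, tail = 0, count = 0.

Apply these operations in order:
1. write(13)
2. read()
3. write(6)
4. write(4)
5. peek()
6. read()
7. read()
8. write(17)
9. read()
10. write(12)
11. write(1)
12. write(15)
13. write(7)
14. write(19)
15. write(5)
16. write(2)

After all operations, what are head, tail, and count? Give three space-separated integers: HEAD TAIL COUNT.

Answer: 5 5 6

Derivation:
After op 1 (write(13)): arr=[13 _ _ _ _ _] head=0 tail=1 count=1
After op 2 (read()): arr=[13 _ _ _ _ _] head=1 tail=1 count=0
After op 3 (write(6)): arr=[13 6 _ _ _ _] head=1 tail=2 count=1
After op 4 (write(4)): arr=[13 6 4 _ _ _] head=1 tail=3 count=2
After op 5 (peek()): arr=[13 6 4 _ _ _] head=1 tail=3 count=2
After op 6 (read()): arr=[13 6 4 _ _ _] head=2 tail=3 count=1
After op 7 (read()): arr=[13 6 4 _ _ _] head=3 tail=3 count=0
After op 8 (write(17)): arr=[13 6 4 17 _ _] head=3 tail=4 count=1
After op 9 (read()): arr=[13 6 4 17 _ _] head=4 tail=4 count=0
After op 10 (write(12)): arr=[13 6 4 17 12 _] head=4 tail=5 count=1
After op 11 (write(1)): arr=[13 6 4 17 12 1] head=4 tail=0 count=2
After op 12 (write(15)): arr=[15 6 4 17 12 1] head=4 tail=1 count=3
After op 13 (write(7)): arr=[15 7 4 17 12 1] head=4 tail=2 count=4
After op 14 (write(19)): arr=[15 7 19 17 12 1] head=4 tail=3 count=5
After op 15 (write(5)): arr=[15 7 19 5 12 1] head=4 tail=4 count=6
After op 16 (write(2)): arr=[15 7 19 5 2 1] head=5 tail=5 count=6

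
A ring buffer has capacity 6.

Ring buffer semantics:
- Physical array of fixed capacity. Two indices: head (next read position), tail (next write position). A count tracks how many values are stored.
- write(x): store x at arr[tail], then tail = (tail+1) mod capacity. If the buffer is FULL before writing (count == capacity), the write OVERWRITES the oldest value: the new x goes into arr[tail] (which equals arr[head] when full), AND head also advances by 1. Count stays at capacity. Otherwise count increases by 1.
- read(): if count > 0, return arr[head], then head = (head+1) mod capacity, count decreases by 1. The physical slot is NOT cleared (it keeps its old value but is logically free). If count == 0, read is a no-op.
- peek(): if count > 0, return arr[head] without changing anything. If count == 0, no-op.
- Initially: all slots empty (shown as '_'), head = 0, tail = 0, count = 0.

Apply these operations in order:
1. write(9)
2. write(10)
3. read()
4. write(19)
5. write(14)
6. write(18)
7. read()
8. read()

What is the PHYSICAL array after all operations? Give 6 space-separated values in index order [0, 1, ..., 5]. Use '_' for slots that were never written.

Answer: 9 10 19 14 18 _

Derivation:
After op 1 (write(9)): arr=[9 _ _ _ _ _] head=0 tail=1 count=1
After op 2 (write(10)): arr=[9 10 _ _ _ _] head=0 tail=2 count=2
After op 3 (read()): arr=[9 10 _ _ _ _] head=1 tail=2 count=1
After op 4 (write(19)): arr=[9 10 19 _ _ _] head=1 tail=3 count=2
After op 5 (write(14)): arr=[9 10 19 14 _ _] head=1 tail=4 count=3
After op 6 (write(18)): arr=[9 10 19 14 18 _] head=1 tail=5 count=4
After op 7 (read()): arr=[9 10 19 14 18 _] head=2 tail=5 count=3
After op 8 (read()): arr=[9 10 19 14 18 _] head=3 tail=5 count=2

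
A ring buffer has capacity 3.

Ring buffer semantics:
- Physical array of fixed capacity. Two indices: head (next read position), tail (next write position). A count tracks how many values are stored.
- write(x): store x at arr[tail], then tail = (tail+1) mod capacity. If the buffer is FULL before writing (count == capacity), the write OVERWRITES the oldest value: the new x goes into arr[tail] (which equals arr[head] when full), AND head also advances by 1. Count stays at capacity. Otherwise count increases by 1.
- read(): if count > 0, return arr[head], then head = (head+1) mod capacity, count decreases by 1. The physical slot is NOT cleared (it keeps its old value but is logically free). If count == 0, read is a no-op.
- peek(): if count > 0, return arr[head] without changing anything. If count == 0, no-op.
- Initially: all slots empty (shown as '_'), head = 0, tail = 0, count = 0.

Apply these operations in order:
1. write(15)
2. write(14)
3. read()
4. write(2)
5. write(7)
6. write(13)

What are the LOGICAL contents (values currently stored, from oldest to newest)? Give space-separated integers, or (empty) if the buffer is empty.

Answer: 2 7 13

Derivation:
After op 1 (write(15)): arr=[15 _ _] head=0 tail=1 count=1
After op 2 (write(14)): arr=[15 14 _] head=0 tail=2 count=2
After op 3 (read()): arr=[15 14 _] head=1 tail=2 count=1
After op 4 (write(2)): arr=[15 14 2] head=1 tail=0 count=2
After op 5 (write(7)): arr=[7 14 2] head=1 tail=1 count=3
After op 6 (write(13)): arr=[7 13 2] head=2 tail=2 count=3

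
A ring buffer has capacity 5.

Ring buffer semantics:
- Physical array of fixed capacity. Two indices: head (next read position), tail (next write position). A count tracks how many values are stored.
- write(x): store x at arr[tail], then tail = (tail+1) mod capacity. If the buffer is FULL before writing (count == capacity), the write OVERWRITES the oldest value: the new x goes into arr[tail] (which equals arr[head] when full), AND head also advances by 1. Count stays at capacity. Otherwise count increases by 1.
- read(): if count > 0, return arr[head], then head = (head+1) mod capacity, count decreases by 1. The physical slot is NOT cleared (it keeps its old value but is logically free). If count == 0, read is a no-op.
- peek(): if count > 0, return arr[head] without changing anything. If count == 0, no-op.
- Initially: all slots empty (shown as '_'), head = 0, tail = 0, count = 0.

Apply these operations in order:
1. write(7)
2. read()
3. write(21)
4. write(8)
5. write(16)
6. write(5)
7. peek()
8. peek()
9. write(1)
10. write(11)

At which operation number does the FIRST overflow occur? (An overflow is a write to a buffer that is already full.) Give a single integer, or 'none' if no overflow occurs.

Answer: 10

Derivation:
After op 1 (write(7)): arr=[7 _ _ _ _] head=0 tail=1 count=1
After op 2 (read()): arr=[7 _ _ _ _] head=1 tail=1 count=0
After op 3 (write(21)): arr=[7 21 _ _ _] head=1 tail=2 count=1
After op 4 (write(8)): arr=[7 21 8 _ _] head=1 tail=3 count=2
After op 5 (write(16)): arr=[7 21 8 16 _] head=1 tail=4 count=3
After op 6 (write(5)): arr=[7 21 8 16 5] head=1 tail=0 count=4
After op 7 (peek()): arr=[7 21 8 16 5] head=1 tail=0 count=4
After op 8 (peek()): arr=[7 21 8 16 5] head=1 tail=0 count=4
After op 9 (write(1)): arr=[1 21 8 16 5] head=1 tail=1 count=5
After op 10 (write(11)): arr=[1 11 8 16 5] head=2 tail=2 count=5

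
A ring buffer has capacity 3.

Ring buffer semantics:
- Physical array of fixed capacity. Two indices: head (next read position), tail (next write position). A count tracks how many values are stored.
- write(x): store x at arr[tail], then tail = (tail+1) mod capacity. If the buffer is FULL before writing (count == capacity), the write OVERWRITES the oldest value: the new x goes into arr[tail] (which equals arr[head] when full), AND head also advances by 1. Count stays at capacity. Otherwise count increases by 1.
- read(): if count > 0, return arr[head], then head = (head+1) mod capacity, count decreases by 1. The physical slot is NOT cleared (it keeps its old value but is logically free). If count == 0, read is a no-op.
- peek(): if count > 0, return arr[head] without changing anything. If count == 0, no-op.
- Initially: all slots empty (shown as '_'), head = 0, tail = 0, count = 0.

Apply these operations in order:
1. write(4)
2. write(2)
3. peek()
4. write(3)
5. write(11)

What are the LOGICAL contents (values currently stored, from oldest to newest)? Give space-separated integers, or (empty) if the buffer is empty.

After op 1 (write(4)): arr=[4 _ _] head=0 tail=1 count=1
After op 2 (write(2)): arr=[4 2 _] head=0 tail=2 count=2
After op 3 (peek()): arr=[4 2 _] head=0 tail=2 count=2
After op 4 (write(3)): arr=[4 2 3] head=0 tail=0 count=3
After op 5 (write(11)): arr=[11 2 3] head=1 tail=1 count=3

Answer: 2 3 11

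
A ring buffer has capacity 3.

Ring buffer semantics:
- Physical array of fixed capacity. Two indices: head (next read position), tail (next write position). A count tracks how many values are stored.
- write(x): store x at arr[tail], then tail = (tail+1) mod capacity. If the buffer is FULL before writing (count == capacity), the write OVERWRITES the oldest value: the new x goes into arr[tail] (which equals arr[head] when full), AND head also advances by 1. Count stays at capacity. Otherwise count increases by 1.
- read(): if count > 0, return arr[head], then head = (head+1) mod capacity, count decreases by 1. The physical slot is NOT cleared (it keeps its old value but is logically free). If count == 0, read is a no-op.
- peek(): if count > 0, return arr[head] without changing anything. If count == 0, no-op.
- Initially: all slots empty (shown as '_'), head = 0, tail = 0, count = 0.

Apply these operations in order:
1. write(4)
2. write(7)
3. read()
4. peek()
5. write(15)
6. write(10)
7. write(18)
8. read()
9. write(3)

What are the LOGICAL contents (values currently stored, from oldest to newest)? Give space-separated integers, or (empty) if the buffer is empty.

After op 1 (write(4)): arr=[4 _ _] head=0 tail=1 count=1
After op 2 (write(7)): arr=[4 7 _] head=0 tail=2 count=2
After op 3 (read()): arr=[4 7 _] head=1 tail=2 count=1
After op 4 (peek()): arr=[4 7 _] head=1 tail=2 count=1
After op 5 (write(15)): arr=[4 7 15] head=1 tail=0 count=2
After op 6 (write(10)): arr=[10 7 15] head=1 tail=1 count=3
After op 7 (write(18)): arr=[10 18 15] head=2 tail=2 count=3
After op 8 (read()): arr=[10 18 15] head=0 tail=2 count=2
After op 9 (write(3)): arr=[10 18 3] head=0 tail=0 count=3

Answer: 10 18 3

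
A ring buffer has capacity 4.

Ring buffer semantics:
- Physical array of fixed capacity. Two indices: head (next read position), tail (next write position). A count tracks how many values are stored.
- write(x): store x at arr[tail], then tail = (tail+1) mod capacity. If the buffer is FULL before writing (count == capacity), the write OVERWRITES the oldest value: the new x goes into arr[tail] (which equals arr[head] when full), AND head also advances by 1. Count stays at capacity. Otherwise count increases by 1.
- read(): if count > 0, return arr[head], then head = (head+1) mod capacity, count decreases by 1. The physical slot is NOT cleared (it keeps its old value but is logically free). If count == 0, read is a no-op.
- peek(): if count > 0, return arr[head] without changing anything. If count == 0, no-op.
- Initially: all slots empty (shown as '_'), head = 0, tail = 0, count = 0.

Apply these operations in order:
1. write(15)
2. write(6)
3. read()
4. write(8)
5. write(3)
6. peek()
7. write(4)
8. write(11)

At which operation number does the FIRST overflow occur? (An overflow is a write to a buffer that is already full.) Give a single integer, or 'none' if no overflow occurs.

Answer: 8

Derivation:
After op 1 (write(15)): arr=[15 _ _ _] head=0 tail=1 count=1
After op 2 (write(6)): arr=[15 6 _ _] head=0 tail=2 count=2
After op 3 (read()): arr=[15 6 _ _] head=1 tail=2 count=1
After op 4 (write(8)): arr=[15 6 8 _] head=1 tail=3 count=2
After op 5 (write(3)): arr=[15 6 8 3] head=1 tail=0 count=3
After op 6 (peek()): arr=[15 6 8 3] head=1 tail=0 count=3
After op 7 (write(4)): arr=[4 6 8 3] head=1 tail=1 count=4
After op 8 (write(11)): arr=[4 11 8 3] head=2 tail=2 count=4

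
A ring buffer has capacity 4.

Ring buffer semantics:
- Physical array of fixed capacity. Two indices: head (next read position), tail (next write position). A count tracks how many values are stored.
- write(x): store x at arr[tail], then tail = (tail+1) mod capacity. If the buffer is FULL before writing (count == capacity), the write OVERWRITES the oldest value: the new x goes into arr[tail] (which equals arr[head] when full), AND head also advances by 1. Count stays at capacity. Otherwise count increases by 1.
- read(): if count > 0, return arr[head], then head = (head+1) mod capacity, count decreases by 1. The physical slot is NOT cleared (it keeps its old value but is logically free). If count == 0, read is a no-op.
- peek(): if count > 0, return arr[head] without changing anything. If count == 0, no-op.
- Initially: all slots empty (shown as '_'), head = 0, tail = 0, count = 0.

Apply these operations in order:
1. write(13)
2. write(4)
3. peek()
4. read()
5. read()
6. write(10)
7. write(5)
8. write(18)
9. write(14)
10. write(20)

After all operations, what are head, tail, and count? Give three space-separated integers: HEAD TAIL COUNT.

Answer: 3 3 4

Derivation:
After op 1 (write(13)): arr=[13 _ _ _] head=0 tail=1 count=1
After op 2 (write(4)): arr=[13 4 _ _] head=0 tail=2 count=2
After op 3 (peek()): arr=[13 4 _ _] head=0 tail=2 count=2
After op 4 (read()): arr=[13 4 _ _] head=1 tail=2 count=1
After op 5 (read()): arr=[13 4 _ _] head=2 tail=2 count=0
After op 6 (write(10)): arr=[13 4 10 _] head=2 tail=3 count=1
After op 7 (write(5)): arr=[13 4 10 5] head=2 tail=0 count=2
After op 8 (write(18)): arr=[18 4 10 5] head=2 tail=1 count=3
After op 9 (write(14)): arr=[18 14 10 5] head=2 tail=2 count=4
After op 10 (write(20)): arr=[18 14 20 5] head=3 tail=3 count=4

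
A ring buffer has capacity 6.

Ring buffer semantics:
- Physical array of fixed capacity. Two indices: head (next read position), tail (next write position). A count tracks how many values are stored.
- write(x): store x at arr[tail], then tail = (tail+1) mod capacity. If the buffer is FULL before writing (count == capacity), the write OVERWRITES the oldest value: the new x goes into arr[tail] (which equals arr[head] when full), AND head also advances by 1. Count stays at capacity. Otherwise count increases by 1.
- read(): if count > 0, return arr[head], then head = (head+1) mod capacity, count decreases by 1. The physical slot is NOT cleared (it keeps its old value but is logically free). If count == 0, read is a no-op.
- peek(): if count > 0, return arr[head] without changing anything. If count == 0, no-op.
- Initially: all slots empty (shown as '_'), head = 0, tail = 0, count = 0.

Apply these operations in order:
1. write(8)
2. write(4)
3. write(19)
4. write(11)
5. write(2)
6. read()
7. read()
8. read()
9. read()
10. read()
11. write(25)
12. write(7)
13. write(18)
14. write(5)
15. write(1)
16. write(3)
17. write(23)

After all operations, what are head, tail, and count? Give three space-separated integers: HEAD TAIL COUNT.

Answer: 0 0 6

Derivation:
After op 1 (write(8)): arr=[8 _ _ _ _ _] head=0 tail=1 count=1
After op 2 (write(4)): arr=[8 4 _ _ _ _] head=0 tail=2 count=2
After op 3 (write(19)): arr=[8 4 19 _ _ _] head=0 tail=3 count=3
After op 4 (write(11)): arr=[8 4 19 11 _ _] head=0 tail=4 count=4
After op 5 (write(2)): arr=[8 4 19 11 2 _] head=0 tail=5 count=5
After op 6 (read()): arr=[8 4 19 11 2 _] head=1 tail=5 count=4
After op 7 (read()): arr=[8 4 19 11 2 _] head=2 tail=5 count=3
After op 8 (read()): arr=[8 4 19 11 2 _] head=3 tail=5 count=2
After op 9 (read()): arr=[8 4 19 11 2 _] head=4 tail=5 count=1
After op 10 (read()): arr=[8 4 19 11 2 _] head=5 tail=5 count=0
After op 11 (write(25)): arr=[8 4 19 11 2 25] head=5 tail=0 count=1
After op 12 (write(7)): arr=[7 4 19 11 2 25] head=5 tail=1 count=2
After op 13 (write(18)): arr=[7 18 19 11 2 25] head=5 tail=2 count=3
After op 14 (write(5)): arr=[7 18 5 11 2 25] head=5 tail=3 count=4
After op 15 (write(1)): arr=[7 18 5 1 2 25] head=5 tail=4 count=5
After op 16 (write(3)): arr=[7 18 5 1 3 25] head=5 tail=5 count=6
After op 17 (write(23)): arr=[7 18 5 1 3 23] head=0 tail=0 count=6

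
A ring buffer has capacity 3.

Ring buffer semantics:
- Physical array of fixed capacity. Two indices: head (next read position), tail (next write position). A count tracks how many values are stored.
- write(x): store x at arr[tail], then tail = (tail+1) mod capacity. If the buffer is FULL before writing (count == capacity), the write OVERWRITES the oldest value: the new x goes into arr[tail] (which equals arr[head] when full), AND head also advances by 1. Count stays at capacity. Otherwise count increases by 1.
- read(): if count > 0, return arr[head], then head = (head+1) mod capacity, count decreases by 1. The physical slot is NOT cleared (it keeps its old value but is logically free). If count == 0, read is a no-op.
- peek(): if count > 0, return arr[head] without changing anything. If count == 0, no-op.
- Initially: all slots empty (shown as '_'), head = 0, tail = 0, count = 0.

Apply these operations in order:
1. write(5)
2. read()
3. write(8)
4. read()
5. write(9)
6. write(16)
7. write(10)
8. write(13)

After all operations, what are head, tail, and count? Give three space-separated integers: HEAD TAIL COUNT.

Answer: 0 0 3

Derivation:
After op 1 (write(5)): arr=[5 _ _] head=0 tail=1 count=1
After op 2 (read()): arr=[5 _ _] head=1 tail=1 count=0
After op 3 (write(8)): arr=[5 8 _] head=1 tail=2 count=1
After op 4 (read()): arr=[5 8 _] head=2 tail=2 count=0
After op 5 (write(9)): arr=[5 8 9] head=2 tail=0 count=1
After op 6 (write(16)): arr=[16 8 9] head=2 tail=1 count=2
After op 7 (write(10)): arr=[16 10 9] head=2 tail=2 count=3
After op 8 (write(13)): arr=[16 10 13] head=0 tail=0 count=3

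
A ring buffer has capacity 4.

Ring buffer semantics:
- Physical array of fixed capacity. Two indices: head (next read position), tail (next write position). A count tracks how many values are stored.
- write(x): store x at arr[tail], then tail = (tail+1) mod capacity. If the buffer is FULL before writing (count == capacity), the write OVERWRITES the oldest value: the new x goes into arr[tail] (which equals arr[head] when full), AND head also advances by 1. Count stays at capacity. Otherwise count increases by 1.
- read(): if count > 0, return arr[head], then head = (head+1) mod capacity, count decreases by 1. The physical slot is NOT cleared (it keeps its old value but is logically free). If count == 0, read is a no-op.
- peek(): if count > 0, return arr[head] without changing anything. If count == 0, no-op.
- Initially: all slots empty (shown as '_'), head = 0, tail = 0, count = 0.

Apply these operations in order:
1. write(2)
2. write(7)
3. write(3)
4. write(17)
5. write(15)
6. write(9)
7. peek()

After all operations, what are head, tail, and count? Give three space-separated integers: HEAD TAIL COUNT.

After op 1 (write(2)): arr=[2 _ _ _] head=0 tail=1 count=1
After op 2 (write(7)): arr=[2 7 _ _] head=0 tail=2 count=2
After op 3 (write(3)): arr=[2 7 3 _] head=0 tail=3 count=3
After op 4 (write(17)): arr=[2 7 3 17] head=0 tail=0 count=4
After op 5 (write(15)): arr=[15 7 3 17] head=1 tail=1 count=4
After op 6 (write(9)): arr=[15 9 3 17] head=2 tail=2 count=4
After op 7 (peek()): arr=[15 9 3 17] head=2 tail=2 count=4

Answer: 2 2 4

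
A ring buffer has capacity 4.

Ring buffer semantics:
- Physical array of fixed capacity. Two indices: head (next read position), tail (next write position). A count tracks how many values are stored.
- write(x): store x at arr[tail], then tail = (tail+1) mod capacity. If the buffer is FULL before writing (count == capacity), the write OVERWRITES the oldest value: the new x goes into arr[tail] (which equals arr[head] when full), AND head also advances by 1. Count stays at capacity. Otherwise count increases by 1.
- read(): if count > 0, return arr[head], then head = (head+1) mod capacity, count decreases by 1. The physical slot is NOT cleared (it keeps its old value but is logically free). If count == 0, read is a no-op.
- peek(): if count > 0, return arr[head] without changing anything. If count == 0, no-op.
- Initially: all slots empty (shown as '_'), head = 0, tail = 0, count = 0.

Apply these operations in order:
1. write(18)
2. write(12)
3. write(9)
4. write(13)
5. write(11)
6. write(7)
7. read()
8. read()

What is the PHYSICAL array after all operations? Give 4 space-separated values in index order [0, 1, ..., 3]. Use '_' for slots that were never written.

Answer: 11 7 9 13

Derivation:
After op 1 (write(18)): arr=[18 _ _ _] head=0 tail=1 count=1
After op 2 (write(12)): arr=[18 12 _ _] head=0 tail=2 count=2
After op 3 (write(9)): arr=[18 12 9 _] head=0 tail=3 count=3
After op 4 (write(13)): arr=[18 12 9 13] head=0 tail=0 count=4
After op 5 (write(11)): arr=[11 12 9 13] head=1 tail=1 count=4
After op 6 (write(7)): arr=[11 7 9 13] head=2 tail=2 count=4
After op 7 (read()): arr=[11 7 9 13] head=3 tail=2 count=3
After op 8 (read()): arr=[11 7 9 13] head=0 tail=2 count=2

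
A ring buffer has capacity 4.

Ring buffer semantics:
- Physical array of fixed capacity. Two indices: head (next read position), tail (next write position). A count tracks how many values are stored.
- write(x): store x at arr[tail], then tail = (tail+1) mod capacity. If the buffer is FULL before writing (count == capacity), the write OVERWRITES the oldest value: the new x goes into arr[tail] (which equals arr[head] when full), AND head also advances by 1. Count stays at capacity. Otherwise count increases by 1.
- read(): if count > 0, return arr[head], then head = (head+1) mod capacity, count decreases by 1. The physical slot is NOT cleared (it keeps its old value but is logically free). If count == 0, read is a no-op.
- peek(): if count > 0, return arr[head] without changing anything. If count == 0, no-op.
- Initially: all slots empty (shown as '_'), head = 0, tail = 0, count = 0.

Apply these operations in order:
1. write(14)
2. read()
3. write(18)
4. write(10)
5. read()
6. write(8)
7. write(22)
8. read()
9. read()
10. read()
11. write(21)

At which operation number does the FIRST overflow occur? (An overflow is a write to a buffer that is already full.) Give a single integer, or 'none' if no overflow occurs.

After op 1 (write(14)): arr=[14 _ _ _] head=0 tail=1 count=1
After op 2 (read()): arr=[14 _ _ _] head=1 tail=1 count=0
After op 3 (write(18)): arr=[14 18 _ _] head=1 tail=2 count=1
After op 4 (write(10)): arr=[14 18 10 _] head=1 tail=3 count=2
After op 5 (read()): arr=[14 18 10 _] head=2 tail=3 count=1
After op 6 (write(8)): arr=[14 18 10 8] head=2 tail=0 count=2
After op 7 (write(22)): arr=[22 18 10 8] head=2 tail=1 count=3
After op 8 (read()): arr=[22 18 10 8] head=3 tail=1 count=2
After op 9 (read()): arr=[22 18 10 8] head=0 tail=1 count=1
After op 10 (read()): arr=[22 18 10 8] head=1 tail=1 count=0
After op 11 (write(21)): arr=[22 21 10 8] head=1 tail=2 count=1

Answer: none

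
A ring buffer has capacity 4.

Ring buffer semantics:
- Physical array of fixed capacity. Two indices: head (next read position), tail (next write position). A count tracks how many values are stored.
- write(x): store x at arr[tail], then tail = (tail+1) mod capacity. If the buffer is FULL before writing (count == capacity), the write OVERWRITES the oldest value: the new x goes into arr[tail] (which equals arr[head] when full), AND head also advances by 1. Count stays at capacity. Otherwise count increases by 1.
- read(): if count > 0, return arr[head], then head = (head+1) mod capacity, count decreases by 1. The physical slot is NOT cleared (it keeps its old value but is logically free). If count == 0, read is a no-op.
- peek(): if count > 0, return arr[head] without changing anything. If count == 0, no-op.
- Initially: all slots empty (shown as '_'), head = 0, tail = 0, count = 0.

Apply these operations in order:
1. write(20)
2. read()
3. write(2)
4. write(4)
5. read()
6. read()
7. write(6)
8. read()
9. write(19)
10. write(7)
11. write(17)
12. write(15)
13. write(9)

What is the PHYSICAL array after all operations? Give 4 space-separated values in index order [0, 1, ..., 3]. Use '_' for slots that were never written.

After op 1 (write(20)): arr=[20 _ _ _] head=0 tail=1 count=1
After op 2 (read()): arr=[20 _ _ _] head=1 tail=1 count=0
After op 3 (write(2)): arr=[20 2 _ _] head=1 tail=2 count=1
After op 4 (write(4)): arr=[20 2 4 _] head=1 tail=3 count=2
After op 5 (read()): arr=[20 2 4 _] head=2 tail=3 count=1
After op 6 (read()): arr=[20 2 4 _] head=3 tail=3 count=0
After op 7 (write(6)): arr=[20 2 4 6] head=3 tail=0 count=1
After op 8 (read()): arr=[20 2 4 6] head=0 tail=0 count=0
After op 9 (write(19)): arr=[19 2 4 6] head=0 tail=1 count=1
After op 10 (write(7)): arr=[19 7 4 6] head=0 tail=2 count=2
After op 11 (write(17)): arr=[19 7 17 6] head=0 tail=3 count=3
After op 12 (write(15)): arr=[19 7 17 15] head=0 tail=0 count=4
After op 13 (write(9)): arr=[9 7 17 15] head=1 tail=1 count=4

Answer: 9 7 17 15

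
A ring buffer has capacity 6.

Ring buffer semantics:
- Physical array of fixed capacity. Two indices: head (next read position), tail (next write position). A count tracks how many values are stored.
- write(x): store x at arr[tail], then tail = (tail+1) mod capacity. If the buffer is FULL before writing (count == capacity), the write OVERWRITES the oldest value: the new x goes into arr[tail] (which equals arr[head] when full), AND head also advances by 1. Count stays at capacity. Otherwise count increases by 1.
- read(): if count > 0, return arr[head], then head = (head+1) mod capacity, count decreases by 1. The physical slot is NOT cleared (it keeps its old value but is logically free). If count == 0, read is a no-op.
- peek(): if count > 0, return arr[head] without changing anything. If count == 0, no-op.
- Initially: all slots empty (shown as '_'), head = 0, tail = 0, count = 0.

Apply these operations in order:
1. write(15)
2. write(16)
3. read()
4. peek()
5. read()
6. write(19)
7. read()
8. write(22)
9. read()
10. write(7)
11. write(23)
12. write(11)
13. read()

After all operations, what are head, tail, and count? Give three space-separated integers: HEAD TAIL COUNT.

Answer: 5 1 2

Derivation:
After op 1 (write(15)): arr=[15 _ _ _ _ _] head=0 tail=1 count=1
After op 2 (write(16)): arr=[15 16 _ _ _ _] head=0 tail=2 count=2
After op 3 (read()): arr=[15 16 _ _ _ _] head=1 tail=2 count=1
After op 4 (peek()): arr=[15 16 _ _ _ _] head=1 tail=2 count=1
After op 5 (read()): arr=[15 16 _ _ _ _] head=2 tail=2 count=0
After op 6 (write(19)): arr=[15 16 19 _ _ _] head=2 tail=3 count=1
After op 7 (read()): arr=[15 16 19 _ _ _] head=3 tail=3 count=0
After op 8 (write(22)): arr=[15 16 19 22 _ _] head=3 tail=4 count=1
After op 9 (read()): arr=[15 16 19 22 _ _] head=4 tail=4 count=0
After op 10 (write(7)): arr=[15 16 19 22 7 _] head=4 tail=5 count=1
After op 11 (write(23)): arr=[15 16 19 22 7 23] head=4 tail=0 count=2
After op 12 (write(11)): arr=[11 16 19 22 7 23] head=4 tail=1 count=3
After op 13 (read()): arr=[11 16 19 22 7 23] head=5 tail=1 count=2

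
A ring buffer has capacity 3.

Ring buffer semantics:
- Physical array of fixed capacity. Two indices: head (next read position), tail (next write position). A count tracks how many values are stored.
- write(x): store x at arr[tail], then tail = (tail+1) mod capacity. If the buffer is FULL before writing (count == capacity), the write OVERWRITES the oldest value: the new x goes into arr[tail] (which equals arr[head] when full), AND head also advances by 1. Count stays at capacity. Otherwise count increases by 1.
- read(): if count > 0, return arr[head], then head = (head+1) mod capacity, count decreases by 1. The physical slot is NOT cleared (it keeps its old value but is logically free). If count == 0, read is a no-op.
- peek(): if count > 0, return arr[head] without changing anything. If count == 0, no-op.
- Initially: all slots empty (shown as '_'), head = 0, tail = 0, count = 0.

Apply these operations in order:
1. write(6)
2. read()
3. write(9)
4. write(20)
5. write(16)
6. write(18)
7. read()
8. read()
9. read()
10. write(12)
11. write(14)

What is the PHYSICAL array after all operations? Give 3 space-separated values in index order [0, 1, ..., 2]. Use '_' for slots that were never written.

After op 1 (write(6)): arr=[6 _ _] head=0 tail=1 count=1
After op 2 (read()): arr=[6 _ _] head=1 tail=1 count=0
After op 3 (write(9)): arr=[6 9 _] head=1 tail=2 count=1
After op 4 (write(20)): arr=[6 9 20] head=1 tail=0 count=2
After op 5 (write(16)): arr=[16 9 20] head=1 tail=1 count=3
After op 6 (write(18)): arr=[16 18 20] head=2 tail=2 count=3
After op 7 (read()): arr=[16 18 20] head=0 tail=2 count=2
After op 8 (read()): arr=[16 18 20] head=1 tail=2 count=1
After op 9 (read()): arr=[16 18 20] head=2 tail=2 count=0
After op 10 (write(12)): arr=[16 18 12] head=2 tail=0 count=1
After op 11 (write(14)): arr=[14 18 12] head=2 tail=1 count=2

Answer: 14 18 12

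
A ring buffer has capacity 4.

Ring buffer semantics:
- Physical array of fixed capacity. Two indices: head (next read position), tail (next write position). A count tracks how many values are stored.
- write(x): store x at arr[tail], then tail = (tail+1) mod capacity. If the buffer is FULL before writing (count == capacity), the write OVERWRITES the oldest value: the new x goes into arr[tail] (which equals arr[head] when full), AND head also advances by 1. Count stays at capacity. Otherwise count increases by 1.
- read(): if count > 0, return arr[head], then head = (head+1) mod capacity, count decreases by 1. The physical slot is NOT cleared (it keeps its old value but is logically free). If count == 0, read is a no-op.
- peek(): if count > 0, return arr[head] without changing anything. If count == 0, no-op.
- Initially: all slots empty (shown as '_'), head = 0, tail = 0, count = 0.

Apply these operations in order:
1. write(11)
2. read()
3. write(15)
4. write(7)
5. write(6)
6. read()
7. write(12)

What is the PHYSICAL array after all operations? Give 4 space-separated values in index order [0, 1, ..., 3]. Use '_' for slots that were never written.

Answer: 12 15 7 6

Derivation:
After op 1 (write(11)): arr=[11 _ _ _] head=0 tail=1 count=1
After op 2 (read()): arr=[11 _ _ _] head=1 tail=1 count=0
After op 3 (write(15)): arr=[11 15 _ _] head=1 tail=2 count=1
After op 4 (write(7)): arr=[11 15 7 _] head=1 tail=3 count=2
After op 5 (write(6)): arr=[11 15 7 6] head=1 tail=0 count=3
After op 6 (read()): arr=[11 15 7 6] head=2 tail=0 count=2
After op 7 (write(12)): arr=[12 15 7 6] head=2 tail=1 count=3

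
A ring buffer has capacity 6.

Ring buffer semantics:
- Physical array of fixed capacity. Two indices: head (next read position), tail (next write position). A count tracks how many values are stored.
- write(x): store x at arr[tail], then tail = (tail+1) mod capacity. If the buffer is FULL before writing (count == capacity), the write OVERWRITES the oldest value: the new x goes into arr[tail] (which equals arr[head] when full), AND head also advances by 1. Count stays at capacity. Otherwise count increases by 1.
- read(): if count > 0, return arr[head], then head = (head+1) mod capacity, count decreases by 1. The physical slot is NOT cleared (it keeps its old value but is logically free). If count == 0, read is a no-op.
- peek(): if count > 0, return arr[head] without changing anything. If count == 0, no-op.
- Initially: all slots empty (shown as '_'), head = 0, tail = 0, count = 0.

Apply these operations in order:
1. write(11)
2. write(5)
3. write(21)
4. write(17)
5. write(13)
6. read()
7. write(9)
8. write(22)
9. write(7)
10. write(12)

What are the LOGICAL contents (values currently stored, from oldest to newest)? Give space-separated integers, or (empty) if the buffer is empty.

After op 1 (write(11)): arr=[11 _ _ _ _ _] head=0 tail=1 count=1
After op 2 (write(5)): arr=[11 5 _ _ _ _] head=0 tail=2 count=2
After op 3 (write(21)): arr=[11 5 21 _ _ _] head=0 tail=3 count=3
After op 4 (write(17)): arr=[11 5 21 17 _ _] head=0 tail=4 count=4
After op 5 (write(13)): arr=[11 5 21 17 13 _] head=0 tail=5 count=5
After op 6 (read()): arr=[11 5 21 17 13 _] head=1 tail=5 count=4
After op 7 (write(9)): arr=[11 5 21 17 13 9] head=1 tail=0 count=5
After op 8 (write(22)): arr=[22 5 21 17 13 9] head=1 tail=1 count=6
After op 9 (write(7)): arr=[22 7 21 17 13 9] head=2 tail=2 count=6
After op 10 (write(12)): arr=[22 7 12 17 13 9] head=3 tail=3 count=6

Answer: 17 13 9 22 7 12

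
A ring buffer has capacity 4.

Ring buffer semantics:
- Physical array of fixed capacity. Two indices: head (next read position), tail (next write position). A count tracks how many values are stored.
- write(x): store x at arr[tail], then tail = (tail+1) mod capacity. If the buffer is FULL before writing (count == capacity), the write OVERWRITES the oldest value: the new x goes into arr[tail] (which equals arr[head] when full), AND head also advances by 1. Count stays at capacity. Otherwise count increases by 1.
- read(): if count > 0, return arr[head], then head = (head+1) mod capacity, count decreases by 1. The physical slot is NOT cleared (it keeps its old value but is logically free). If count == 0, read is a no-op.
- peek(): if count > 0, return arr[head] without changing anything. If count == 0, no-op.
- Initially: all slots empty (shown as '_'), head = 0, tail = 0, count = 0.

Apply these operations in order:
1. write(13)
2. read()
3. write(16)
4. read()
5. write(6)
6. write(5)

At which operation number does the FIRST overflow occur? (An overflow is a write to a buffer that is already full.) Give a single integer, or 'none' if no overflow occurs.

Answer: none

Derivation:
After op 1 (write(13)): arr=[13 _ _ _] head=0 tail=1 count=1
After op 2 (read()): arr=[13 _ _ _] head=1 tail=1 count=0
After op 3 (write(16)): arr=[13 16 _ _] head=1 tail=2 count=1
After op 4 (read()): arr=[13 16 _ _] head=2 tail=2 count=0
After op 5 (write(6)): arr=[13 16 6 _] head=2 tail=3 count=1
After op 6 (write(5)): arr=[13 16 6 5] head=2 tail=0 count=2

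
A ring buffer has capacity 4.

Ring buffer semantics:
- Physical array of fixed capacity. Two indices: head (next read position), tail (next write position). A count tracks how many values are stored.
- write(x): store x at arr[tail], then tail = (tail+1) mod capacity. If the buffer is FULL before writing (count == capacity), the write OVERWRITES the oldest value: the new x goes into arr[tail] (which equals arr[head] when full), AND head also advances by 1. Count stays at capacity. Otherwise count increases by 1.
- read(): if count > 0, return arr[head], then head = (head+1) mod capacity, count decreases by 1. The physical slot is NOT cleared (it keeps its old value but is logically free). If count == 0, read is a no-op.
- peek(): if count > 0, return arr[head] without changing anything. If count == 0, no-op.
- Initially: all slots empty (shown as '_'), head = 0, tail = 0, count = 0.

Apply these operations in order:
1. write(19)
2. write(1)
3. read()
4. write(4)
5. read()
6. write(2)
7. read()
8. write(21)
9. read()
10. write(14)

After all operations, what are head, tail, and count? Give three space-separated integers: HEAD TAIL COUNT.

After op 1 (write(19)): arr=[19 _ _ _] head=0 tail=1 count=1
After op 2 (write(1)): arr=[19 1 _ _] head=0 tail=2 count=2
After op 3 (read()): arr=[19 1 _ _] head=1 tail=2 count=1
After op 4 (write(4)): arr=[19 1 4 _] head=1 tail=3 count=2
After op 5 (read()): arr=[19 1 4 _] head=2 tail=3 count=1
After op 6 (write(2)): arr=[19 1 4 2] head=2 tail=0 count=2
After op 7 (read()): arr=[19 1 4 2] head=3 tail=0 count=1
After op 8 (write(21)): arr=[21 1 4 2] head=3 tail=1 count=2
After op 9 (read()): arr=[21 1 4 2] head=0 tail=1 count=1
After op 10 (write(14)): arr=[21 14 4 2] head=0 tail=2 count=2

Answer: 0 2 2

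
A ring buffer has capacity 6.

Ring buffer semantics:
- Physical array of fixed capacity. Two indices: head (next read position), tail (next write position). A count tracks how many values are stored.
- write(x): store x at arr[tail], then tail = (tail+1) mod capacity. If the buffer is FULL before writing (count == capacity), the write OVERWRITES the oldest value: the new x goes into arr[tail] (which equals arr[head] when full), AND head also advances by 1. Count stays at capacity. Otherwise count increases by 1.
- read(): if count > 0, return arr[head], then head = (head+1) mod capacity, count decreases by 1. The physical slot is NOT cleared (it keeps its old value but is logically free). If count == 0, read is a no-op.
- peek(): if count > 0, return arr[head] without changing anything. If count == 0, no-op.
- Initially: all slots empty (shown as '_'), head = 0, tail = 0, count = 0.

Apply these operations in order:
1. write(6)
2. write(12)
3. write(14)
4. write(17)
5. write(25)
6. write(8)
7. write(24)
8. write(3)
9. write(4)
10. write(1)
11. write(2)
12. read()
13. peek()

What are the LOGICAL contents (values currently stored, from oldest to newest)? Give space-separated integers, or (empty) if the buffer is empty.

Answer: 24 3 4 1 2

Derivation:
After op 1 (write(6)): arr=[6 _ _ _ _ _] head=0 tail=1 count=1
After op 2 (write(12)): arr=[6 12 _ _ _ _] head=0 tail=2 count=2
After op 3 (write(14)): arr=[6 12 14 _ _ _] head=0 tail=3 count=3
After op 4 (write(17)): arr=[6 12 14 17 _ _] head=0 tail=4 count=4
After op 5 (write(25)): arr=[6 12 14 17 25 _] head=0 tail=5 count=5
After op 6 (write(8)): arr=[6 12 14 17 25 8] head=0 tail=0 count=6
After op 7 (write(24)): arr=[24 12 14 17 25 8] head=1 tail=1 count=6
After op 8 (write(3)): arr=[24 3 14 17 25 8] head=2 tail=2 count=6
After op 9 (write(4)): arr=[24 3 4 17 25 8] head=3 tail=3 count=6
After op 10 (write(1)): arr=[24 3 4 1 25 8] head=4 tail=4 count=6
After op 11 (write(2)): arr=[24 3 4 1 2 8] head=5 tail=5 count=6
After op 12 (read()): arr=[24 3 4 1 2 8] head=0 tail=5 count=5
After op 13 (peek()): arr=[24 3 4 1 2 8] head=0 tail=5 count=5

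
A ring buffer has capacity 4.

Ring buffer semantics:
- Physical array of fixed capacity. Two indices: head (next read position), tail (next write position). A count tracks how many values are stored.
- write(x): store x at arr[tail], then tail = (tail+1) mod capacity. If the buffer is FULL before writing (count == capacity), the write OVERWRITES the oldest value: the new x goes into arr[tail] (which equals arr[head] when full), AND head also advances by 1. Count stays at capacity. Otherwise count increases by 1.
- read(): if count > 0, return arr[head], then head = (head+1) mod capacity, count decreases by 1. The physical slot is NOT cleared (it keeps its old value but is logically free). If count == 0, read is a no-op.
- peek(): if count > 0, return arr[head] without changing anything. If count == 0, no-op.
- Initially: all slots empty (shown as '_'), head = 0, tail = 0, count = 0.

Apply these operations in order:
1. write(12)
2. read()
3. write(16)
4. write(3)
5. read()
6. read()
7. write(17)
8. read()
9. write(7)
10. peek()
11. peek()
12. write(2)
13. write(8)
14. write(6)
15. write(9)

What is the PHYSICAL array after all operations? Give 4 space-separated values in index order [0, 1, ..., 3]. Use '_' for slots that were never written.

Answer: 9 2 8 6

Derivation:
After op 1 (write(12)): arr=[12 _ _ _] head=0 tail=1 count=1
After op 2 (read()): arr=[12 _ _ _] head=1 tail=1 count=0
After op 3 (write(16)): arr=[12 16 _ _] head=1 tail=2 count=1
After op 4 (write(3)): arr=[12 16 3 _] head=1 tail=3 count=2
After op 5 (read()): arr=[12 16 3 _] head=2 tail=3 count=1
After op 6 (read()): arr=[12 16 3 _] head=3 tail=3 count=0
After op 7 (write(17)): arr=[12 16 3 17] head=3 tail=0 count=1
After op 8 (read()): arr=[12 16 3 17] head=0 tail=0 count=0
After op 9 (write(7)): arr=[7 16 3 17] head=0 tail=1 count=1
After op 10 (peek()): arr=[7 16 3 17] head=0 tail=1 count=1
After op 11 (peek()): arr=[7 16 3 17] head=0 tail=1 count=1
After op 12 (write(2)): arr=[7 2 3 17] head=0 tail=2 count=2
After op 13 (write(8)): arr=[7 2 8 17] head=0 tail=3 count=3
After op 14 (write(6)): arr=[7 2 8 6] head=0 tail=0 count=4
After op 15 (write(9)): arr=[9 2 8 6] head=1 tail=1 count=4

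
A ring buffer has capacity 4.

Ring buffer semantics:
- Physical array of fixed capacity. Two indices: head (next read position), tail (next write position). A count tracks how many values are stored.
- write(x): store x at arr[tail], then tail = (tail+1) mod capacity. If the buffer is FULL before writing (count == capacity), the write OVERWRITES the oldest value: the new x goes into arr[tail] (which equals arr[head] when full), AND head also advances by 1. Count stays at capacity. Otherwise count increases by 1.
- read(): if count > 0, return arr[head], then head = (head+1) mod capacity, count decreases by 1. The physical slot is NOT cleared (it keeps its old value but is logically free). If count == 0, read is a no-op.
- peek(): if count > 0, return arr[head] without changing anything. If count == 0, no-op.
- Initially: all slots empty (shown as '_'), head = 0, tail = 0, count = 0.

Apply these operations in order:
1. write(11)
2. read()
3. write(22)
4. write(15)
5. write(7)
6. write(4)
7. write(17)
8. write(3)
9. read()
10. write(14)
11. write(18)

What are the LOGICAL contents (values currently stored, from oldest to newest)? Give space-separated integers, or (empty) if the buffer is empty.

Answer: 17 3 14 18

Derivation:
After op 1 (write(11)): arr=[11 _ _ _] head=0 tail=1 count=1
After op 2 (read()): arr=[11 _ _ _] head=1 tail=1 count=0
After op 3 (write(22)): arr=[11 22 _ _] head=1 tail=2 count=1
After op 4 (write(15)): arr=[11 22 15 _] head=1 tail=3 count=2
After op 5 (write(7)): arr=[11 22 15 7] head=1 tail=0 count=3
After op 6 (write(4)): arr=[4 22 15 7] head=1 tail=1 count=4
After op 7 (write(17)): arr=[4 17 15 7] head=2 tail=2 count=4
After op 8 (write(3)): arr=[4 17 3 7] head=3 tail=3 count=4
After op 9 (read()): arr=[4 17 3 7] head=0 tail=3 count=3
After op 10 (write(14)): arr=[4 17 3 14] head=0 tail=0 count=4
After op 11 (write(18)): arr=[18 17 3 14] head=1 tail=1 count=4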